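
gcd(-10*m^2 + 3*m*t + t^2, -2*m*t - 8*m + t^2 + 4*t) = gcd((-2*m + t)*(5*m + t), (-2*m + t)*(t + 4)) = -2*m + t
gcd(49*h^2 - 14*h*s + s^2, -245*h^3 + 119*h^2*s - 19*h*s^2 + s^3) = 49*h^2 - 14*h*s + s^2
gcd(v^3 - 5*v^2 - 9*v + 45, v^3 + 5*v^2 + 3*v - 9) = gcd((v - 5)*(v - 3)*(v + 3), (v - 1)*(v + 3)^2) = v + 3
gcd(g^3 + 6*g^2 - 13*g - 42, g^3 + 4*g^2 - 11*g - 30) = g^2 - g - 6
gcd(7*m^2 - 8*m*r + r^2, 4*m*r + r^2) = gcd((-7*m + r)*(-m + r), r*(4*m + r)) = 1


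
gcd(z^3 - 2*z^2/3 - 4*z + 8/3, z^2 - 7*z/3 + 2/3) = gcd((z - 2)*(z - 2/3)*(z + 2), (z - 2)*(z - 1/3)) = z - 2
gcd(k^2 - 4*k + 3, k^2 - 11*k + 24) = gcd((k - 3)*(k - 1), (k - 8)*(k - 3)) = k - 3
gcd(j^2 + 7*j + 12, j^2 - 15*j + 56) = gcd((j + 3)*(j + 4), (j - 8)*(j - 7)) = 1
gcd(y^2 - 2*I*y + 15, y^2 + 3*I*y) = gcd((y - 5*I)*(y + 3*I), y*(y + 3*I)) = y + 3*I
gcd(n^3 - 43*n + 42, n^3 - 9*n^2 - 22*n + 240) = n - 6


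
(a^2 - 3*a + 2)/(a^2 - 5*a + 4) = (a - 2)/(a - 4)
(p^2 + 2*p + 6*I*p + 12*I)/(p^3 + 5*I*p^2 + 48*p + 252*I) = (p + 2)/(p^2 - I*p + 42)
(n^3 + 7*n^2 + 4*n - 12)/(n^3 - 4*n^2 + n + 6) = (n^3 + 7*n^2 + 4*n - 12)/(n^3 - 4*n^2 + n + 6)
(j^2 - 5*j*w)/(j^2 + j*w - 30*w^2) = j/(j + 6*w)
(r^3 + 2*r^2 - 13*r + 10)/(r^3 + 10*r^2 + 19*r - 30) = (r - 2)/(r + 6)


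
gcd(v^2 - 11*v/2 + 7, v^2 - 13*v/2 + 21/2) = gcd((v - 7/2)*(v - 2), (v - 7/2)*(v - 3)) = v - 7/2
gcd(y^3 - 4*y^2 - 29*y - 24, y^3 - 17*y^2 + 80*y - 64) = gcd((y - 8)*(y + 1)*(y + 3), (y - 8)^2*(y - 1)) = y - 8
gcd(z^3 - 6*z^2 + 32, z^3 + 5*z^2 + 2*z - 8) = z + 2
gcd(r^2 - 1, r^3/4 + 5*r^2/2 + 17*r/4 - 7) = r - 1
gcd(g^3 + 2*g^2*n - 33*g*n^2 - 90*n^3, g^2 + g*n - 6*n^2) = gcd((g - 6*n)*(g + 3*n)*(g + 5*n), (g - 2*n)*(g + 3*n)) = g + 3*n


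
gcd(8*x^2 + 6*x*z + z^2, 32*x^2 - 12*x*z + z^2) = 1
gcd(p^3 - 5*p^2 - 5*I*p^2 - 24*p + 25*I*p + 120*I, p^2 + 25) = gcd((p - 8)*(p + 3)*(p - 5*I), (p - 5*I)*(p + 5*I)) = p - 5*I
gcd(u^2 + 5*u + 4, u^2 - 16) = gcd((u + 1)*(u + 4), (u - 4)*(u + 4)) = u + 4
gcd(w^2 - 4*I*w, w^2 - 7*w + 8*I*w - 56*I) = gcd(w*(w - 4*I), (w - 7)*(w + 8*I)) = 1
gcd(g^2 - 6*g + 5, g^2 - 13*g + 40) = g - 5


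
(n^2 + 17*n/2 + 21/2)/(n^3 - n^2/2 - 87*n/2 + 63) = (2*n + 3)/(2*n^2 - 15*n + 18)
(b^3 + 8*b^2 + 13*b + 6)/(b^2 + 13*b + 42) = (b^2 + 2*b + 1)/(b + 7)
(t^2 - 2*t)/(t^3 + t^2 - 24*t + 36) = t/(t^2 + 3*t - 18)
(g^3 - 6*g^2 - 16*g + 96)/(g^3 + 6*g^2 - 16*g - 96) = (g - 6)/(g + 6)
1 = 1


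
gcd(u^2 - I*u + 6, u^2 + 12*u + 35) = 1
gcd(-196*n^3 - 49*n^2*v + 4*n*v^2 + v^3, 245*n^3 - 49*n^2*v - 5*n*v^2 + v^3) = -49*n^2 + v^2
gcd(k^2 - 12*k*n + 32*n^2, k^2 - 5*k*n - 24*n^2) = k - 8*n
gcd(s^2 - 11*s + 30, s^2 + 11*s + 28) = 1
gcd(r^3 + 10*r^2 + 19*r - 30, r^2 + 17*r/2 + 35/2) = r + 5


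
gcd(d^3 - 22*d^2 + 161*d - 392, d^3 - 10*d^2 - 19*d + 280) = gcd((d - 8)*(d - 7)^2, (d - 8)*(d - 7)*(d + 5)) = d^2 - 15*d + 56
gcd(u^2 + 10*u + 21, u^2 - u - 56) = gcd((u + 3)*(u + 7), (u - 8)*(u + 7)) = u + 7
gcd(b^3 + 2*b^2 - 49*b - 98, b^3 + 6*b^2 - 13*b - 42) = b^2 + 9*b + 14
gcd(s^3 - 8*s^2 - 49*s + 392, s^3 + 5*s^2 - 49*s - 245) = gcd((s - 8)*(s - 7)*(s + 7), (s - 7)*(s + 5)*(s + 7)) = s^2 - 49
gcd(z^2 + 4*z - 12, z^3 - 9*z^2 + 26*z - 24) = z - 2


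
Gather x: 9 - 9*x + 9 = 18 - 9*x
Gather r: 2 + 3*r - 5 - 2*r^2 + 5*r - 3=-2*r^2 + 8*r - 6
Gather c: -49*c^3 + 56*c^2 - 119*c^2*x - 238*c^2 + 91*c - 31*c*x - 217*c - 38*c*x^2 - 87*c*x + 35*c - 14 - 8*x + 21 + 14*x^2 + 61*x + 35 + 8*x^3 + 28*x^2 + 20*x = -49*c^3 + c^2*(-119*x - 182) + c*(-38*x^2 - 118*x - 91) + 8*x^3 + 42*x^2 + 73*x + 42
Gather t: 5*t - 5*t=0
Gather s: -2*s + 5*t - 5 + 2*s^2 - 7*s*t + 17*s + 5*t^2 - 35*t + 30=2*s^2 + s*(15 - 7*t) + 5*t^2 - 30*t + 25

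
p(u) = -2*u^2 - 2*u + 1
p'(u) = -4*u - 2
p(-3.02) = -11.20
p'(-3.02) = 10.08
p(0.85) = -2.14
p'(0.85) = -5.40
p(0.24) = 0.40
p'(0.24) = -2.96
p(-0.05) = 1.10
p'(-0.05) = -1.80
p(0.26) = 0.34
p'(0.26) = -3.04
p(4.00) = -39.00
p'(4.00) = -18.00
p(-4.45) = -29.70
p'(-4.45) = 15.80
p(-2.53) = -6.74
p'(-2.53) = 8.12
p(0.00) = 1.00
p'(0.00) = -2.00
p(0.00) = 1.00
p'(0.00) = -2.00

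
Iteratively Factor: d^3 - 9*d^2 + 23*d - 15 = (d - 5)*(d^2 - 4*d + 3) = (d - 5)*(d - 1)*(d - 3)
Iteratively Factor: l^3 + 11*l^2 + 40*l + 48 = (l + 3)*(l^2 + 8*l + 16) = (l + 3)*(l + 4)*(l + 4)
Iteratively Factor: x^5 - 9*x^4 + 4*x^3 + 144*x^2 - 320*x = (x - 5)*(x^4 - 4*x^3 - 16*x^2 + 64*x) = (x - 5)*(x - 4)*(x^3 - 16*x) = (x - 5)*(x - 4)*(x + 4)*(x^2 - 4*x) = x*(x - 5)*(x - 4)*(x + 4)*(x - 4)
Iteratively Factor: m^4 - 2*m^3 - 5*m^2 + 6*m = (m)*(m^3 - 2*m^2 - 5*m + 6) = m*(m + 2)*(m^2 - 4*m + 3) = m*(m - 1)*(m + 2)*(m - 3)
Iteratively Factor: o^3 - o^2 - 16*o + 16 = (o - 4)*(o^2 + 3*o - 4) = (o - 4)*(o + 4)*(o - 1)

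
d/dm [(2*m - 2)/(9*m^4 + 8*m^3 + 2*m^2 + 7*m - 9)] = 2*(-27*m^4 + 20*m^3 + 22*m^2 + 4*m - 2)/(81*m^8 + 144*m^7 + 100*m^6 + 158*m^5 - 46*m^4 - 116*m^3 + 13*m^2 - 126*m + 81)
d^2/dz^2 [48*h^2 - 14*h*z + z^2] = 2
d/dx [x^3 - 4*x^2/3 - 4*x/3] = 3*x^2 - 8*x/3 - 4/3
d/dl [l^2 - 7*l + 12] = 2*l - 7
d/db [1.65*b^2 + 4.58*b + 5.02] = 3.3*b + 4.58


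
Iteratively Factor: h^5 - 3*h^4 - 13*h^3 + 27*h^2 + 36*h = (h)*(h^4 - 3*h^3 - 13*h^2 + 27*h + 36) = h*(h + 1)*(h^3 - 4*h^2 - 9*h + 36) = h*(h - 3)*(h + 1)*(h^2 - h - 12) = h*(h - 4)*(h - 3)*(h + 1)*(h + 3)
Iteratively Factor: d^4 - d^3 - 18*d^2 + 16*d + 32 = (d + 4)*(d^3 - 5*d^2 + 2*d + 8) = (d - 4)*(d + 4)*(d^2 - d - 2) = (d - 4)*(d + 1)*(d + 4)*(d - 2)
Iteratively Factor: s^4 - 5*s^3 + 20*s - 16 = (s - 2)*(s^3 - 3*s^2 - 6*s + 8) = (s - 2)*(s + 2)*(s^2 - 5*s + 4) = (s - 4)*(s - 2)*(s + 2)*(s - 1)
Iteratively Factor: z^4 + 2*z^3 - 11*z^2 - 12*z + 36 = (z + 3)*(z^3 - z^2 - 8*z + 12) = (z - 2)*(z + 3)*(z^2 + z - 6) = (z - 2)^2*(z + 3)*(z + 3)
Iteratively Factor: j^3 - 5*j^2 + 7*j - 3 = (j - 1)*(j^2 - 4*j + 3) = (j - 1)^2*(j - 3)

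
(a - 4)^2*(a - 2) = a^3 - 10*a^2 + 32*a - 32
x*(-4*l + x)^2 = 16*l^2*x - 8*l*x^2 + x^3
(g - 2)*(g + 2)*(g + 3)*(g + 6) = g^4 + 9*g^3 + 14*g^2 - 36*g - 72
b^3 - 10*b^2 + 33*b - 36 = (b - 4)*(b - 3)^2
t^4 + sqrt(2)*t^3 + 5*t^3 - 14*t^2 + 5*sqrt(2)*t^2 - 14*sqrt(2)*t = t*(t - 2)*(t + 7)*(t + sqrt(2))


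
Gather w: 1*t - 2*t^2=-2*t^2 + t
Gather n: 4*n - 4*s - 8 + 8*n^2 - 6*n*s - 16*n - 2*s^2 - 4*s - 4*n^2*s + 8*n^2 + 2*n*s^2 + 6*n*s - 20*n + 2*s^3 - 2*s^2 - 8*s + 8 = n^2*(16 - 4*s) + n*(2*s^2 - 32) + 2*s^3 - 4*s^2 - 16*s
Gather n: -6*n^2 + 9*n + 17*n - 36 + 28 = -6*n^2 + 26*n - 8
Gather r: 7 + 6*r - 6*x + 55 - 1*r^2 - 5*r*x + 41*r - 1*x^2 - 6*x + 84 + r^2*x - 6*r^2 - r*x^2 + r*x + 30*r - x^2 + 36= r^2*(x - 7) + r*(-x^2 - 4*x + 77) - 2*x^2 - 12*x + 182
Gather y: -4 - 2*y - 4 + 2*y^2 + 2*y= 2*y^2 - 8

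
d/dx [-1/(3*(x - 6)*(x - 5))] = (2*x - 11)/(3*(x - 6)^2*(x - 5)^2)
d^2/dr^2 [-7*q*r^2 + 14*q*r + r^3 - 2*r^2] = -14*q + 6*r - 4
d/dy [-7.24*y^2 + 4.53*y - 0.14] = 4.53 - 14.48*y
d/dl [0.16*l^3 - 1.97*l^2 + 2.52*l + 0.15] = 0.48*l^2 - 3.94*l + 2.52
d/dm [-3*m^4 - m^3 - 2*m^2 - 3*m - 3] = -12*m^3 - 3*m^2 - 4*m - 3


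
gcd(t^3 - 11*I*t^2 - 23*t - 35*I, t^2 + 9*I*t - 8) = t + I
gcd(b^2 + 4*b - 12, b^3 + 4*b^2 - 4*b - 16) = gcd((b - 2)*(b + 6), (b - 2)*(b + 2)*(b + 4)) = b - 2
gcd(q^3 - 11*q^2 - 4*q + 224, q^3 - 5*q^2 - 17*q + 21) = q - 7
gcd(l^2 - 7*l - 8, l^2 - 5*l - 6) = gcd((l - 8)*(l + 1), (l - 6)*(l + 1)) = l + 1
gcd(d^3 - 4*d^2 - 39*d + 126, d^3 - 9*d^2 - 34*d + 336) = d^2 - d - 42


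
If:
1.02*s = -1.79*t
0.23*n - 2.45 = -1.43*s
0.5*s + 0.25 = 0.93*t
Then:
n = 12.16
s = -0.24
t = 0.14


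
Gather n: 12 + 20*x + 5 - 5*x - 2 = 15*x + 15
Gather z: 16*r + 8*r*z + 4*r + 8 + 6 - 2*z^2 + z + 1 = 20*r - 2*z^2 + z*(8*r + 1) + 15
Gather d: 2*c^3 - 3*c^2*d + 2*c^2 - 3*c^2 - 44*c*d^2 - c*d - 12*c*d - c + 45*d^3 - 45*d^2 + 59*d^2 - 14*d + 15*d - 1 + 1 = 2*c^3 - c^2 - c + 45*d^3 + d^2*(14 - 44*c) + d*(-3*c^2 - 13*c + 1)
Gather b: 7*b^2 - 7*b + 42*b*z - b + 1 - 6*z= 7*b^2 + b*(42*z - 8) - 6*z + 1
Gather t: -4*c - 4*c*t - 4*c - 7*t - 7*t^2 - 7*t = -8*c - 7*t^2 + t*(-4*c - 14)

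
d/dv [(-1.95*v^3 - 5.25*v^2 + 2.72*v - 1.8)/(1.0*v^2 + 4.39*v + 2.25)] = (-1.95*v^4 - 17.121*v^3 - 38.93*v^2 - 20.025*v + 14.022)/(1.0*v^4 + 8.78*v^3 + 23.7721*v^2 + 19.755*v + 5.0625)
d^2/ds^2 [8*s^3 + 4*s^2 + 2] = 48*s + 8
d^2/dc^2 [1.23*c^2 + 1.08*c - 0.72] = 2.46000000000000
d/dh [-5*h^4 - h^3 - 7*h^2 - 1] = h*(-20*h^2 - 3*h - 14)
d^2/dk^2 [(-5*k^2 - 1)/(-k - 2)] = 42/(k^3 + 6*k^2 + 12*k + 8)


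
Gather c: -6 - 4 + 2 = -8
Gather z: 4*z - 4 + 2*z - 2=6*z - 6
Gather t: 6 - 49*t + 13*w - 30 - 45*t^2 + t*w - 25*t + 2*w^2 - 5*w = -45*t^2 + t*(w - 74) + 2*w^2 + 8*w - 24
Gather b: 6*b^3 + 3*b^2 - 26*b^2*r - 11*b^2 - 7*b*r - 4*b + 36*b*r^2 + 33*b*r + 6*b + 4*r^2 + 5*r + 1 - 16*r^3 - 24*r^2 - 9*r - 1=6*b^3 + b^2*(-26*r - 8) + b*(36*r^2 + 26*r + 2) - 16*r^3 - 20*r^2 - 4*r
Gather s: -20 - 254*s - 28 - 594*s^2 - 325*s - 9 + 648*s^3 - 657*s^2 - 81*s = 648*s^3 - 1251*s^2 - 660*s - 57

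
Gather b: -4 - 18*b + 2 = -18*b - 2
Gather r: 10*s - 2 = 10*s - 2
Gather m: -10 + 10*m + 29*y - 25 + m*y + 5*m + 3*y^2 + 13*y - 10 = m*(y + 15) + 3*y^2 + 42*y - 45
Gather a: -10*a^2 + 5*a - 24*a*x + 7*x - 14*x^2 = -10*a^2 + a*(5 - 24*x) - 14*x^2 + 7*x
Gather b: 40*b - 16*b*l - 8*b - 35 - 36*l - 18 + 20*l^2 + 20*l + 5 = b*(32 - 16*l) + 20*l^2 - 16*l - 48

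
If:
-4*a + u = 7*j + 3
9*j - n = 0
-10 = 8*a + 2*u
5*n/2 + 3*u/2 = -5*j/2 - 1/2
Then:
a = -249/242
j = 4/121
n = 36/121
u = -107/121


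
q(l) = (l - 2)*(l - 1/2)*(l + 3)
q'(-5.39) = 75.27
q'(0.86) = -3.42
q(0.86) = -1.58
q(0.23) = 1.54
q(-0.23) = 4.51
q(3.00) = 15.00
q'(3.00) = 23.50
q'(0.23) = -6.11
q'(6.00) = 107.50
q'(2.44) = 13.80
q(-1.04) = 9.18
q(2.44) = 4.64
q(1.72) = -1.61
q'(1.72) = 4.10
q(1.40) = -2.38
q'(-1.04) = -4.30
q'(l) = (l - 2)*(l - 1/2) + (l - 2)*(l + 3) + (l - 1/2)*(l + 3) = 3*l^2 + l - 13/2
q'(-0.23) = -6.57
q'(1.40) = 0.78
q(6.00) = 198.00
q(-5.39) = -104.03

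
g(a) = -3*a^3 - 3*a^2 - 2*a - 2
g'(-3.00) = -65.00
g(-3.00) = 58.00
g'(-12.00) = -1226.00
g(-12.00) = 4774.00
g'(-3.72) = -104.23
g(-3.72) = 118.36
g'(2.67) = -82.18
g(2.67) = -85.83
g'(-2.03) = -26.91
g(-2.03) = 14.79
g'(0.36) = -5.33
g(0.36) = -3.25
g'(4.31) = -195.04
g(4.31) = -306.54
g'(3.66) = -144.52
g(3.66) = -196.59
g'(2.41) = -68.73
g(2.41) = -66.24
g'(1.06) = -18.47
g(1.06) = -11.06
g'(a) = -9*a^2 - 6*a - 2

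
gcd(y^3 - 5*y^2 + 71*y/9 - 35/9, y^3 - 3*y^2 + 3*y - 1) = y - 1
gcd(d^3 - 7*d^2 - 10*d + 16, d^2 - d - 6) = d + 2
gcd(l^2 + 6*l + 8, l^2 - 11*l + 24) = 1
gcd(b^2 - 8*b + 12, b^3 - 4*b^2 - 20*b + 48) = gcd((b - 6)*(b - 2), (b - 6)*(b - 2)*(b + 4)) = b^2 - 8*b + 12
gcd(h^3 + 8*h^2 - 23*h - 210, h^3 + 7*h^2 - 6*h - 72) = h + 6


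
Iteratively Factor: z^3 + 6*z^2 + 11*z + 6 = (z + 2)*(z^2 + 4*z + 3) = (z + 2)*(z + 3)*(z + 1)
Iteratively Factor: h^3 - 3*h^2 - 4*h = (h)*(h^2 - 3*h - 4) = h*(h + 1)*(h - 4)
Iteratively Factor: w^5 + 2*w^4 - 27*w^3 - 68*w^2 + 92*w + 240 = (w - 2)*(w^4 + 4*w^3 - 19*w^2 - 106*w - 120) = (w - 5)*(w - 2)*(w^3 + 9*w^2 + 26*w + 24) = (w - 5)*(w - 2)*(w + 2)*(w^2 + 7*w + 12) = (w - 5)*(w - 2)*(w + 2)*(w + 4)*(w + 3)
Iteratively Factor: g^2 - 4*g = (g - 4)*(g)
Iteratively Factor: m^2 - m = (m)*(m - 1)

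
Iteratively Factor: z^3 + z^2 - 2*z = (z - 1)*(z^2 + 2*z) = z*(z - 1)*(z + 2)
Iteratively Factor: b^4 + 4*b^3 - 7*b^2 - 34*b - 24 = (b + 1)*(b^3 + 3*b^2 - 10*b - 24) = (b - 3)*(b + 1)*(b^2 + 6*b + 8) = (b - 3)*(b + 1)*(b + 4)*(b + 2)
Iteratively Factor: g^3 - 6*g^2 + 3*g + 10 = (g - 5)*(g^2 - g - 2) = (g - 5)*(g + 1)*(g - 2)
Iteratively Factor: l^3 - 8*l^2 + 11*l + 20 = (l - 5)*(l^2 - 3*l - 4) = (l - 5)*(l - 4)*(l + 1)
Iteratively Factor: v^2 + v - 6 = (v - 2)*(v + 3)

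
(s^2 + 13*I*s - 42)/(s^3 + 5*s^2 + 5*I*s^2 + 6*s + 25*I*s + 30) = (s + 7*I)/(s^2 + s*(5 - I) - 5*I)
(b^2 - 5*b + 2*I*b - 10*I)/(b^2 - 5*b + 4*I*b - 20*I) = (b + 2*I)/(b + 4*I)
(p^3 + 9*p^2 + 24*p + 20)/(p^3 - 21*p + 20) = (p^2 + 4*p + 4)/(p^2 - 5*p + 4)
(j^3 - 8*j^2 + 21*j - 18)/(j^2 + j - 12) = (j^2 - 5*j + 6)/(j + 4)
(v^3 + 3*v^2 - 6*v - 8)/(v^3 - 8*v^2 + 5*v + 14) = (v + 4)/(v - 7)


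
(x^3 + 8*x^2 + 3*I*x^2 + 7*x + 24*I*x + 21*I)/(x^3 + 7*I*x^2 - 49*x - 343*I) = (x^2 + x*(1 + 3*I) + 3*I)/(x^2 + 7*x*(-1 + I) - 49*I)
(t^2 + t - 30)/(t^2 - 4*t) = (t^2 + t - 30)/(t*(t - 4))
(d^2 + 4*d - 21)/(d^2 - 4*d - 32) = (-d^2 - 4*d + 21)/(-d^2 + 4*d + 32)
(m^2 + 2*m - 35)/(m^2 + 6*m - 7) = (m - 5)/(m - 1)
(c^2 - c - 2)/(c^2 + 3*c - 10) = (c + 1)/(c + 5)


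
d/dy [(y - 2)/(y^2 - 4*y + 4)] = -1/(y^2 - 4*y + 4)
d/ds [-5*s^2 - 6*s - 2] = -10*s - 6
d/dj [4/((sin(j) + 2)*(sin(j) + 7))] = -4*(2*sin(j) + 9)*cos(j)/((sin(j) + 2)^2*(sin(j) + 7)^2)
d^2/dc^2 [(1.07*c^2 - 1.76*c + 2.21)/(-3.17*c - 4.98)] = (-7.105427357601e-15*c - 153.057826)/(31.855013*c^3 + 150.130566*c^2 + 235.851804*c + 123.505992)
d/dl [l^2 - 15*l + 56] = 2*l - 15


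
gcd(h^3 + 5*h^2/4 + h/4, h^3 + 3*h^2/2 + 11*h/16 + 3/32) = h + 1/4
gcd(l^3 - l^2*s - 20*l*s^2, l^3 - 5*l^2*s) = -l^2 + 5*l*s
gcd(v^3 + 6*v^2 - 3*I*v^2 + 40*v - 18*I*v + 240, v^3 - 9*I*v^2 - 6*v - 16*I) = v - 8*I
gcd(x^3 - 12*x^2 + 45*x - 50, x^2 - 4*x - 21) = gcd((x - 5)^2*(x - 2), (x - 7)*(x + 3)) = 1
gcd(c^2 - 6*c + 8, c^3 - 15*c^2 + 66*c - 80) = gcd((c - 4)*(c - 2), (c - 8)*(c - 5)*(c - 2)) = c - 2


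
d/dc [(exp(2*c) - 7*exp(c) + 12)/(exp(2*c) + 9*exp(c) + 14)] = (16*exp(2*c) + 4*exp(c) - 206)*exp(c)/(exp(4*c) + 18*exp(3*c) + 109*exp(2*c) + 252*exp(c) + 196)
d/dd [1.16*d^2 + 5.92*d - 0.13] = 2.32*d + 5.92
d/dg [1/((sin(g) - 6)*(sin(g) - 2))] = 2*(4 - sin(g))*cos(g)/((sin(g) - 6)^2*(sin(g) - 2)^2)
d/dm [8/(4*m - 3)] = -32/(4*m - 3)^2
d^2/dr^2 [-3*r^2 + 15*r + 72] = -6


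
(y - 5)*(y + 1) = y^2 - 4*y - 5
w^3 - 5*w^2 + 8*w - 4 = (w - 2)^2*(w - 1)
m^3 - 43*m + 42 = (m - 6)*(m - 1)*(m + 7)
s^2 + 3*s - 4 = (s - 1)*(s + 4)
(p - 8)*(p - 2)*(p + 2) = p^3 - 8*p^2 - 4*p + 32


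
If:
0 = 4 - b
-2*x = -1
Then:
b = 4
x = 1/2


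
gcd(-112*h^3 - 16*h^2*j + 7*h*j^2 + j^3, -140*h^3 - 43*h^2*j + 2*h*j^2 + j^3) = 4*h + j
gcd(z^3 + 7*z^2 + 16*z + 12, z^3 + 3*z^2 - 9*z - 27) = z + 3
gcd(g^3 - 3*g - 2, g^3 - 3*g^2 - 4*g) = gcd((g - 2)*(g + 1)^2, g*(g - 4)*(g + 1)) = g + 1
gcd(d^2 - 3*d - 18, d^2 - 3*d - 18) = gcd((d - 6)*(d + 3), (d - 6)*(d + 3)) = d^2 - 3*d - 18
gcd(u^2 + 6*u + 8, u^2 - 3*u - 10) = u + 2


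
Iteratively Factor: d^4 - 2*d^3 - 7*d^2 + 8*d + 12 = (d - 3)*(d^3 + d^2 - 4*d - 4) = (d - 3)*(d + 2)*(d^2 - d - 2) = (d - 3)*(d - 2)*(d + 2)*(d + 1)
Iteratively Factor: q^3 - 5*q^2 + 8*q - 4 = (q - 1)*(q^2 - 4*q + 4) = (q - 2)*(q - 1)*(q - 2)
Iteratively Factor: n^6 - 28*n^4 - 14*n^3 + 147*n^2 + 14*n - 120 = (n + 4)*(n^5 - 4*n^4 - 12*n^3 + 34*n^2 + 11*n - 30) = (n - 2)*(n + 4)*(n^4 - 2*n^3 - 16*n^2 + 2*n + 15) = (n - 2)*(n - 1)*(n + 4)*(n^3 - n^2 - 17*n - 15) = (n - 2)*(n - 1)*(n + 1)*(n + 4)*(n^2 - 2*n - 15) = (n - 5)*(n - 2)*(n - 1)*(n + 1)*(n + 4)*(n + 3)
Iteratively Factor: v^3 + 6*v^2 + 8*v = (v)*(v^2 + 6*v + 8) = v*(v + 2)*(v + 4)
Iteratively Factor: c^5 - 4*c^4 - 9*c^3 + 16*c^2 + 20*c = (c + 1)*(c^4 - 5*c^3 - 4*c^2 + 20*c) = (c + 1)*(c + 2)*(c^3 - 7*c^2 + 10*c) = (c - 2)*(c + 1)*(c + 2)*(c^2 - 5*c) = c*(c - 2)*(c + 1)*(c + 2)*(c - 5)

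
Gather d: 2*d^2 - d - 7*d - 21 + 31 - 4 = 2*d^2 - 8*d + 6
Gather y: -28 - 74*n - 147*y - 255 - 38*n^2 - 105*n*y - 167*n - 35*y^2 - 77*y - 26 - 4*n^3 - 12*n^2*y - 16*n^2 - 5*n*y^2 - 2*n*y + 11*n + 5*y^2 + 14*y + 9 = -4*n^3 - 54*n^2 - 230*n + y^2*(-5*n - 30) + y*(-12*n^2 - 107*n - 210) - 300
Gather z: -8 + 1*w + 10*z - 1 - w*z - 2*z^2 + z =w - 2*z^2 + z*(11 - w) - 9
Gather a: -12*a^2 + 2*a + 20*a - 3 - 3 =-12*a^2 + 22*a - 6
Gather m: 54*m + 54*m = 108*m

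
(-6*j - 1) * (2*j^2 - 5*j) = -12*j^3 + 28*j^2 + 5*j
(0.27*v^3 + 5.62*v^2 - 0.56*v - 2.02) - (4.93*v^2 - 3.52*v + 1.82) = 0.27*v^3 + 0.69*v^2 + 2.96*v - 3.84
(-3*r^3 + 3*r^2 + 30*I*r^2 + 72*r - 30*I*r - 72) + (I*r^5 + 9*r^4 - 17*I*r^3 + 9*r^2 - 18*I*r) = I*r^5 + 9*r^4 - 3*r^3 - 17*I*r^3 + 12*r^2 + 30*I*r^2 + 72*r - 48*I*r - 72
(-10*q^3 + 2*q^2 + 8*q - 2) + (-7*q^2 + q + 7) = -10*q^3 - 5*q^2 + 9*q + 5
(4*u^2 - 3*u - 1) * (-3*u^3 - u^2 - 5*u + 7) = -12*u^5 + 5*u^4 - 14*u^3 + 44*u^2 - 16*u - 7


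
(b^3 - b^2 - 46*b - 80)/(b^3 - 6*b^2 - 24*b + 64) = (b^2 + 7*b + 10)/(b^2 + 2*b - 8)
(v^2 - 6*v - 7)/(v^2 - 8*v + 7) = (v + 1)/(v - 1)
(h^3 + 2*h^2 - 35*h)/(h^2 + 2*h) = (h^2 + 2*h - 35)/(h + 2)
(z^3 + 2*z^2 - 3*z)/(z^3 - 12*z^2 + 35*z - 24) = z*(z + 3)/(z^2 - 11*z + 24)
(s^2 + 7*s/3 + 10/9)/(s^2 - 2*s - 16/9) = (3*s + 5)/(3*s - 8)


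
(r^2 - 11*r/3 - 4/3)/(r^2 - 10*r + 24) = (r + 1/3)/(r - 6)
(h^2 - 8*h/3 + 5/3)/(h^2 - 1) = (h - 5/3)/(h + 1)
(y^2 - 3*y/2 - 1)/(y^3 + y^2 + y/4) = 2*(y - 2)/(y*(2*y + 1))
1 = 1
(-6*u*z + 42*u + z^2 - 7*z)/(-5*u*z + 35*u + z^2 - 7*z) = (-6*u + z)/(-5*u + z)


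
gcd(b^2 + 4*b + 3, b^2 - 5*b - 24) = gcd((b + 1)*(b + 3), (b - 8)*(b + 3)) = b + 3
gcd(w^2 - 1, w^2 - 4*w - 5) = w + 1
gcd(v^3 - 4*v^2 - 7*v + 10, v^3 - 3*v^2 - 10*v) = v^2 - 3*v - 10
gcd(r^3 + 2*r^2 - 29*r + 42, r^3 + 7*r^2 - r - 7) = r + 7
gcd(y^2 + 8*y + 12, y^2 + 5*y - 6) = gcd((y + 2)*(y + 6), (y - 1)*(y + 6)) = y + 6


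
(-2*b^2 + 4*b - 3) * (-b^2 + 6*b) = 2*b^4 - 16*b^3 + 27*b^2 - 18*b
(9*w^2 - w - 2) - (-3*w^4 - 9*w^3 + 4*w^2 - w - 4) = 3*w^4 + 9*w^3 + 5*w^2 + 2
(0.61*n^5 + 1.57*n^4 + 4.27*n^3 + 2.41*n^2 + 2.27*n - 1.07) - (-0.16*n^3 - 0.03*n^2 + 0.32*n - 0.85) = 0.61*n^5 + 1.57*n^4 + 4.43*n^3 + 2.44*n^2 + 1.95*n - 0.22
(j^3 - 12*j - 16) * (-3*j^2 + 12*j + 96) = -3*j^5 + 12*j^4 + 132*j^3 - 96*j^2 - 1344*j - 1536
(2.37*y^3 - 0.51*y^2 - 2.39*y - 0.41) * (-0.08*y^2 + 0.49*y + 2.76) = -0.1896*y^5 + 1.2021*y^4 + 6.4825*y^3 - 2.5459*y^2 - 6.7973*y - 1.1316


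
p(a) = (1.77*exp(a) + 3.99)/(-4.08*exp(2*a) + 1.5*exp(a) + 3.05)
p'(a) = (1.77*exp(a) + 3.99)*(8.16*exp(2*a) - 1.5*exp(a))/(-4.08*exp(2*a) + 1.5*exp(a) + 3.05)^2 + 1.77*exp(a)/(-4.08*exp(2*a) + 1.5*exp(a) + 3.05)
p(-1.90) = 1.34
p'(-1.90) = 0.07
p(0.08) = -52.28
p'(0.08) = 3661.83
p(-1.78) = 1.35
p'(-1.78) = 0.08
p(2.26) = -0.06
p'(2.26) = 0.07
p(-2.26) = 1.32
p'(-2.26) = 0.03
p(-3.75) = 1.31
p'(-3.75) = 0.00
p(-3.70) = 1.31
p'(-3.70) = 0.00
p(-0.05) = 7.23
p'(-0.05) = 56.97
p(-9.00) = 1.31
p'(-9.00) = 0.00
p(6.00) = 0.00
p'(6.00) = 0.00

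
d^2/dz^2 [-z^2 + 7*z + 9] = -2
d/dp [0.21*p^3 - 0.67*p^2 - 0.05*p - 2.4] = 0.63*p^2 - 1.34*p - 0.05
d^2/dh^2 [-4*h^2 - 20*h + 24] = -8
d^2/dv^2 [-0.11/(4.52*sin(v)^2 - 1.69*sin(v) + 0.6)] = (8.989376*sin(v)^4 - 2.520804*sin(v)^3 - 14.363173*sin(v)^2 + 5.153148*sin(v) - 0.031702)/(4.52*sin(v)^2 - 1.69*sin(v) + 0.6)^3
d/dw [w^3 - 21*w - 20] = 3*w^2 - 21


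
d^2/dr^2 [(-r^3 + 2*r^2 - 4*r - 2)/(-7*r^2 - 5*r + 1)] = 2*(298*r^3 + 237*r^2 + 297*r + 82)/(343*r^6 + 735*r^5 + 378*r^4 - 85*r^3 - 54*r^2 + 15*r - 1)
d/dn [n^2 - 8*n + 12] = 2*n - 8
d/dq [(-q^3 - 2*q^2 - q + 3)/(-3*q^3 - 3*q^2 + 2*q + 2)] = (-3*q^4 - 10*q^3 + 14*q^2 + 10*q - 8)/(9*q^6 + 18*q^5 - 3*q^4 - 24*q^3 - 8*q^2 + 8*q + 4)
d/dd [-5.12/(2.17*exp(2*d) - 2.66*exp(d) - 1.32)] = (22.2208*exp(d) - 13.6192)*exp(d)/(-2.17*exp(2*d) + 2.66*exp(d) + 1.32)^2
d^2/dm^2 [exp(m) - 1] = exp(m)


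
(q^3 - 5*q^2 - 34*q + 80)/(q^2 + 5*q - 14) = (q^2 - 3*q - 40)/(q + 7)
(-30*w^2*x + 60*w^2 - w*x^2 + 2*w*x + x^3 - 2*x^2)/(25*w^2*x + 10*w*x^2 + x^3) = (-6*w*x + 12*w + x^2 - 2*x)/(x*(5*w + x))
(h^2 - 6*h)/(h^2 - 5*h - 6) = h/(h + 1)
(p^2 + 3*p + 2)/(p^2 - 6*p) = (p^2 + 3*p + 2)/(p*(p - 6))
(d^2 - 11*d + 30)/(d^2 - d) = (d^2 - 11*d + 30)/(d*(d - 1))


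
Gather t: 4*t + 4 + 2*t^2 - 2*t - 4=2*t^2 + 2*t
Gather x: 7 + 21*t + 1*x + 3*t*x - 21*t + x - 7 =x*(3*t + 2)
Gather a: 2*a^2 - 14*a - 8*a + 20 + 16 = 2*a^2 - 22*a + 36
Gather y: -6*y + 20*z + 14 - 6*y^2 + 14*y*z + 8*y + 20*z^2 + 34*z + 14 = -6*y^2 + y*(14*z + 2) + 20*z^2 + 54*z + 28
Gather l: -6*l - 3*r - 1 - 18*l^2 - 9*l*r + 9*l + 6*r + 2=-18*l^2 + l*(3 - 9*r) + 3*r + 1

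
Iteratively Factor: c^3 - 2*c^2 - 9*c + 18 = (c - 2)*(c^2 - 9) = (c - 3)*(c - 2)*(c + 3)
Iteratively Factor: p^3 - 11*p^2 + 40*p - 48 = (p - 4)*(p^2 - 7*p + 12) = (p - 4)*(p - 3)*(p - 4)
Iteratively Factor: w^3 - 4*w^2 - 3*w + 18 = (w - 3)*(w^2 - w - 6) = (w - 3)*(w + 2)*(w - 3)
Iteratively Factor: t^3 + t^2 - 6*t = (t + 3)*(t^2 - 2*t) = t*(t + 3)*(t - 2)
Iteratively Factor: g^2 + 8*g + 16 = (g + 4)*(g + 4)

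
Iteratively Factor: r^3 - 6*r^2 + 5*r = (r - 5)*(r^2 - r) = (r - 5)*(r - 1)*(r)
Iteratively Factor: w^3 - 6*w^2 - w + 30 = (w - 3)*(w^2 - 3*w - 10) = (w - 3)*(w + 2)*(w - 5)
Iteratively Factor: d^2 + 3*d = (d)*(d + 3)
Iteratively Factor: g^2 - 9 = (g - 3)*(g + 3)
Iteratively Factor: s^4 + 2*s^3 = (s)*(s^3 + 2*s^2) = s*(s + 2)*(s^2) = s^2*(s + 2)*(s)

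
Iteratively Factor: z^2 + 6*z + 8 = (z + 4)*(z + 2)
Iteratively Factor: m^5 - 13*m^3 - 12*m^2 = (m - 4)*(m^4 + 4*m^3 + 3*m^2) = (m - 4)*(m + 3)*(m^3 + m^2) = (m - 4)*(m + 1)*(m + 3)*(m^2) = m*(m - 4)*(m + 1)*(m + 3)*(m)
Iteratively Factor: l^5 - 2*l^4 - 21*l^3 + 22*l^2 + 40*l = (l)*(l^4 - 2*l^3 - 21*l^2 + 22*l + 40) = l*(l - 5)*(l^3 + 3*l^2 - 6*l - 8) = l*(l - 5)*(l - 2)*(l^2 + 5*l + 4) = l*(l - 5)*(l - 2)*(l + 1)*(l + 4)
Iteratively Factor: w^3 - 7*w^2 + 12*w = (w - 3)*(w^2 - 4*w) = (w - 4)*(w - 3)*(w)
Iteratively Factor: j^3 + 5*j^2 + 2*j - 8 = (j - 1)*(j^2 + 6*j + 8) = (j - 1)*(j + 4)*(j + 2)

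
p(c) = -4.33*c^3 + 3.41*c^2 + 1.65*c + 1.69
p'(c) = -12.99*c^2 + 6.82*c + 1.65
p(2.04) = -17.51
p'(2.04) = -38.50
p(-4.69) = 515.65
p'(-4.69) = -316.07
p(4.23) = -258.04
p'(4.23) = -201.93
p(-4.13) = 358.07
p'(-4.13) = -248.09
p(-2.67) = 104.01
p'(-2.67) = -109.16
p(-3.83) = 288.66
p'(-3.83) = -215.02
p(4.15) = -242.21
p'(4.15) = -193.77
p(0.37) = 2.55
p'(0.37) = 2.40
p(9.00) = -2863.82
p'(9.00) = -989.16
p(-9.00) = 3419.62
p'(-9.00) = -1111.92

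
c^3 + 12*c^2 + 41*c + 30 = (c + 1)*(c + 5)*(c + 6)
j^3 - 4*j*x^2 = j*(j - 2*x)*(j + 2*x)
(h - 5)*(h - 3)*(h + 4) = h^3 - 4*h^2 - 17*h + 60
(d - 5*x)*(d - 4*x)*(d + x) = d^3 - 8*d^2*x + 11*d*x^2 + 20*x^3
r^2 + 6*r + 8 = (r + 2)*(r + 4)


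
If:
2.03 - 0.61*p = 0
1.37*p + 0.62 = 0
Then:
No Solution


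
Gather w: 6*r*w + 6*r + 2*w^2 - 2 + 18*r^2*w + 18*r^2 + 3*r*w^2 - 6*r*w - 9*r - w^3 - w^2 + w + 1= 18*r^2 - 3*r - w^3 + w^2*(3*r + 1) + w*(18*r^2 + 1) - 1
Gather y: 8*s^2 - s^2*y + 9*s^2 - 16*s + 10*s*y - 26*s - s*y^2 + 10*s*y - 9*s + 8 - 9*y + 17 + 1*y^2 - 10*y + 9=17*s^2 - 51*s + y^2*(1 - s) + y*(-s^2 + 20*s - 19) + 34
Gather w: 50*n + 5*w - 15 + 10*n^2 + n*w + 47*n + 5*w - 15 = 10*n^2 + 97*n + w*(n + 10) - 30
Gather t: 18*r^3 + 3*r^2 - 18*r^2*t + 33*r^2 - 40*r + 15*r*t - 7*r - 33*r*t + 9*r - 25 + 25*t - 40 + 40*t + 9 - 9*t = 18*r^3 + 36*r^2 - 38*r + t*(-18*r^2 - 18*r + 56) - 56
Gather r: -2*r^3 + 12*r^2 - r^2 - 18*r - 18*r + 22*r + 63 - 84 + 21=-2*r^3 + 11*r^2 - 14*r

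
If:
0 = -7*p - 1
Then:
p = -1/7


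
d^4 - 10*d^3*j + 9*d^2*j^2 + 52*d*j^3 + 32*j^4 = (d - 8*j)*(d - 4*j)*(d + j)^2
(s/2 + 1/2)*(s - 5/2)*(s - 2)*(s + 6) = s^4/2 + 5*s^3/4 - 41*s^2/4 + 4*s + 15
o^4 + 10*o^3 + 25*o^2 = o^2*(o + 5)^2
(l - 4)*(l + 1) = l^2 - 3*l - 4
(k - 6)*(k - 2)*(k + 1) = k^3 - 7*k^2 + 4*k + 12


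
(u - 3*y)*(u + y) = u^2 - 2*u*y - 3*y^2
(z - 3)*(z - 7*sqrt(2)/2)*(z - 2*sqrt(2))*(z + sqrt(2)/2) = z^4 - 5*sqrt(2)*z^3 - 3*z^3 + 17*z^2/2 + 15*sqrt(2)*z^2 - 51*z/2 + 7*sqrt(2)*z - 21*sqrt(2)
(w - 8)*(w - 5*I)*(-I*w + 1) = -I*w^3 - 4*w^2 + 8*I*w^2 + 32*w - 5*I*w + 40*I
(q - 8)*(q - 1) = q^2 - 9*q + 8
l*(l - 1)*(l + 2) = l^3 + l^2 - 2*l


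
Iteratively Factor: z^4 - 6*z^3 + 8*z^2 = (z - 2)*(z^3 - 4*z^2) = z*(z - 2)*(z^2 - 4*z) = z^2*(z - 2)*(z - 4)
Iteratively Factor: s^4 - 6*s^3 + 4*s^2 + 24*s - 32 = (s - 4)*(s^3 - 2*s^2 - 4*s + 8) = (s - 4)*(s - 2)*(s^2 - 4) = (s - 4)*(s - 2)^2*(s + 2)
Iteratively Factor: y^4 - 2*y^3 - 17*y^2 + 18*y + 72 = (y + 3)*(y^3 - 5*y^2 - 2*y + 24) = (y - 4)*(y + 3)*(y^2 - y - 6) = (y - 4)*(y - 3)*(y + 3)*(y + 2)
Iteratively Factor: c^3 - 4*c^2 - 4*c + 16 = (c - 2)*(c^2 - 2*c - 8) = (c - 2)*(c + 2)*(c - 4)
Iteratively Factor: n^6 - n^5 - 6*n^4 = (n)*(n^5 - n^4 - 6*n^3) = n*(n - 3)*(n^4 + 2*n^3) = n*(n - 3)*(n + 2)*(n^3) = n^2*(n - 3)*(n + 2)*(n^2) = n^3*(n - 3)*(n + 2)*(n)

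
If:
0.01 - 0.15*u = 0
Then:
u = 0.07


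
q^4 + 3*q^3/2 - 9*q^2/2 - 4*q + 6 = (q - 3/2)*(q - 1)*(q + 2)^2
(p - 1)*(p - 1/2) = p^2 - 3*p/2 + 1/2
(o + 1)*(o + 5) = o^2 + 6*o + 5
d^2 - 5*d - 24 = (d - 8)*(d + 3)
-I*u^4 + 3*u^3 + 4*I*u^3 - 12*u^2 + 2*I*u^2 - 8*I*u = u*(u - 4)*(u + 2*I)*(-I*u + 1)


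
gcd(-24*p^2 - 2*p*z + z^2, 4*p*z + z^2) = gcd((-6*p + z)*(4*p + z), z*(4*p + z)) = 4*p + z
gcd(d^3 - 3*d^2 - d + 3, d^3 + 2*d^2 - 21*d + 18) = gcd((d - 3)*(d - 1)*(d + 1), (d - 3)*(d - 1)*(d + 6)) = d^2 - 4*d + 3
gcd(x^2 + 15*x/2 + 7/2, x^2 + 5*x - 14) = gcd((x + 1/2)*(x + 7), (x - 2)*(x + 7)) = x + 7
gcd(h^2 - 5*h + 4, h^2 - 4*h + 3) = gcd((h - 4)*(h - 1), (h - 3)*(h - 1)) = h - 1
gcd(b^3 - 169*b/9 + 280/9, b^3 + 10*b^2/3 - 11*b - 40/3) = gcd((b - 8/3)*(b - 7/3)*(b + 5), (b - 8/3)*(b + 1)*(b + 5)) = b^2 + 7*b/3 - 40/3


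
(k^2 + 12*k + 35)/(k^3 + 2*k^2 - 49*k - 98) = (k + 5)/(k^2 - 5*k - 14)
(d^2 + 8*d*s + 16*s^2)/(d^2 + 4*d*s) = (d + 4*s)/d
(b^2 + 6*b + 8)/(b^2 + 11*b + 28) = (b + 2)/(b + 7)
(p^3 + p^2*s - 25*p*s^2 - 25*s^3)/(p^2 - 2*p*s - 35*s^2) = (p^2 - 4*p*s - 5*s^2)/(p - 7*s)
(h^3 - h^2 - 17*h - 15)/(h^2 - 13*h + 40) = (h^2 + 4*h + 3)/(h - 8)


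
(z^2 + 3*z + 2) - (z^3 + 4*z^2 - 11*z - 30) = -z^3 - 3*z^2 + 14*z + 32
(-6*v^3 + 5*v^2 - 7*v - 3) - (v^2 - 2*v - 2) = -6*v^3 + 4*v^2 - 5*v - 1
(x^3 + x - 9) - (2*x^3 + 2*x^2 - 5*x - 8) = -x^3 - 2*x^2 + 6*x - 1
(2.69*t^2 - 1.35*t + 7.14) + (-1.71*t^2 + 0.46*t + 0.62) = 0.98*t^2 - 0.89*t + 7.76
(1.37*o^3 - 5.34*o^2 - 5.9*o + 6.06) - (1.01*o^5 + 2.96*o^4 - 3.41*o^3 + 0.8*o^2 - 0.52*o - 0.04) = -1.01*o^5 - 2.96*o^4 + 4.78*o^3 - 6.14*o^2 - 5.38*o + 6.1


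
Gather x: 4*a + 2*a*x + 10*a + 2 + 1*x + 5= 14*a + x*(2*a + 1) + 7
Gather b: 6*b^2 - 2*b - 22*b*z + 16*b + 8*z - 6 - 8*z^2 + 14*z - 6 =6*b^2 + b*(14 - 22*z) - 8*z^2 + 22*z - 12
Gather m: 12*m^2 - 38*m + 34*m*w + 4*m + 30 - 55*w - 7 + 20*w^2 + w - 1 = 12*m^2 + m*(34*w - 34) + 20*w^2 - 54*w + 22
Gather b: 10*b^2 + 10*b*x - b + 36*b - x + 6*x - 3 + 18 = 10*b^2 + b*(10*x + 35) + 5*x + 15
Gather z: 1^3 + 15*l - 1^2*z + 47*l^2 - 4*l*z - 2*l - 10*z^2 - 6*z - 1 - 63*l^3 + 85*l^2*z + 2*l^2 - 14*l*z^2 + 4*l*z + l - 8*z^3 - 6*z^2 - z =-63*l^3 + 49*l^2 + 14*l - 8*z^3 + z^2*(-14*l - 16) + z*(85*l^2 - 8)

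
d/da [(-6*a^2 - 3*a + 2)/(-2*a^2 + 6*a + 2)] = (-21*a^2 - 8*a - 9)/(2*(a^4 - 6*a^3 + 7*a^2 + 6*a + 1))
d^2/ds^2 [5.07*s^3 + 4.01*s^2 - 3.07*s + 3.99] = 30.42*s + 8.02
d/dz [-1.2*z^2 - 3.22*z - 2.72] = -2.4*z - 3.22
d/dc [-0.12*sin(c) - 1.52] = -0.12*cos(c)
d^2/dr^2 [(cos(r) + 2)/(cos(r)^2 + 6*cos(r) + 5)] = (-9*(1 - cos(2*r))^2*cos(r)/4 - (1 - cos(2*r))^2/2 + 149*cos(r)/2 + 3*cos(2*r) - 3*cos(3*r) + cos(5*r)/2 + 69)/((cos(r) + 1)^3*(cos(r) + 5)^3)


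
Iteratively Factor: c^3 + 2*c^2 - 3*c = (c + 3)*(c^2 - c) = (c - 1)*(c + 3)*(c)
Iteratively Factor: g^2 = (g)*(g)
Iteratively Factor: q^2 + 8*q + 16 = (q + 4)*(q + 4)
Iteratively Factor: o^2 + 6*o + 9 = (o + 3)*(o + 3)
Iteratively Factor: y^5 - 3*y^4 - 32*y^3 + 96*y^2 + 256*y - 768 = (y - 3)*(y^4 - 32*y^2 + 256) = (y - 3)*(y + 4)*(y^3 - 4*y^2 - 16*y + 64) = (y - 3)*(y + 4)^2*(y^2 - 8*y + 16) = (y - 4)*(y - 3)*(y + 4)^2*(y - 4)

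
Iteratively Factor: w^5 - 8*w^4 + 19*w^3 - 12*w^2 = (w)*(w^4 - 8*w^3 + 19*w^2 - 12*w) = w*(w - 3)*(w^3 - 5*w^2 + 4*w) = w*(w - 4)*(w - 3)*(w^2 - w) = w*(w - 4)*(w - 3)*(w - 1)*(w)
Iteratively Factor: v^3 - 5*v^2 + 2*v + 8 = (v - 2)*(v^2 - 3*v - 4) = (v - 4)*(v - 2)*(v + 1)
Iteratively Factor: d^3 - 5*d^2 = (d - 5)*(d^2) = d*(d - 5)*(d)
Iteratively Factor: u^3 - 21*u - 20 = (u + 1)*(u^2 - u - 20) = (u - 5)*(u + 1)*(u + 4)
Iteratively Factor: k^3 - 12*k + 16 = (k - 2)*(k^2 + 2*k - 8) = (k - 2)^2*(k + 4)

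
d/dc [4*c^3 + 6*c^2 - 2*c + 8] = 12*c^2 + 12*c - 2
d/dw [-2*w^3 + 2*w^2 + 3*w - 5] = -6*w^2 + 4*w + 3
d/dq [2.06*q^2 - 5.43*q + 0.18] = 4.12*q - 5.43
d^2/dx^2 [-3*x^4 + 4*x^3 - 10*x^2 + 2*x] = -36*x^2 + 24*x - 20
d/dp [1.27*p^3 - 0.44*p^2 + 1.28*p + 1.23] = 3.81*p^2 - 0.88*p + 1.28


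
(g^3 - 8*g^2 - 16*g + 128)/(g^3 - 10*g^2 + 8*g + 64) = (g + 4)/(g + 2)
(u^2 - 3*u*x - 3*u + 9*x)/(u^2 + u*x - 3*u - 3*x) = (u - 3*x)/(u + x)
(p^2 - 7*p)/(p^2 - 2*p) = (p - 7)/(p - 2)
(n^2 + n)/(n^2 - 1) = n/(n - 1)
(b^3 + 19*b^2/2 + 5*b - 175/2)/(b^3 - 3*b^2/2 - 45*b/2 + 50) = (b + 7)/(b - 4)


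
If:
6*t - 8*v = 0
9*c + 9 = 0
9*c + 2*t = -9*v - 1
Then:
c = -1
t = 32/35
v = 24/35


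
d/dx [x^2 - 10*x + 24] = 2*x - 10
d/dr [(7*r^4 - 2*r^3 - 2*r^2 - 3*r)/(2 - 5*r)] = (-105*r^4 + 76*r^3 - 2*r^2 - 8*r - 6)/(25*r^2 - 20*r + 4)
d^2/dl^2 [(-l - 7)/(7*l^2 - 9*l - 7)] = 2*((l + 7)*(14*l - 9)^2 + (21*l + 40)*(-7*l^2 + 9*l + 7))/(-7*l^2 + 9*l + 7)^3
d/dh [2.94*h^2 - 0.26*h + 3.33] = 5.88*h - 0.26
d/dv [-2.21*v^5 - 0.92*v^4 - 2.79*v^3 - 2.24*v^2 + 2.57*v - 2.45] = -11.05*v^4 - 3.68*v^3 - 8.37*v^2 - 4.48*v + 2.57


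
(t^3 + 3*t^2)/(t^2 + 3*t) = t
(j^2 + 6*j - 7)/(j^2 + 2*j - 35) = (j - 1)/(j - 5)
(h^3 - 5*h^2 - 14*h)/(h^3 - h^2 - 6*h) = (h - 7)/(h - 3)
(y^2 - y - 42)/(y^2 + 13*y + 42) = (y - 7)/(y + 7)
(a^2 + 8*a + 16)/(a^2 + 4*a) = (a + 4)/a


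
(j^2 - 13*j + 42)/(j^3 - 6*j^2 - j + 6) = (j - 7)/(j^2 - 1)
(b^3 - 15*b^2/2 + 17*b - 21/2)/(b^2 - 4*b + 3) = b - 7/2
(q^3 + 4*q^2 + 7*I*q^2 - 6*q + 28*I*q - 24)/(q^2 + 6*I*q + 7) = (q^3 + q^2*(4 + 7*I) + q*(-6 + 28*I) - 24)/(q^2 + 6*I*q + 7)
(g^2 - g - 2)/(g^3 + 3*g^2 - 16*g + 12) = (g + 1)/(g^2 + 5*g - 6)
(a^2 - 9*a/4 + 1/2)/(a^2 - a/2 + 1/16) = 4*(a - 2)/(4*a - 1)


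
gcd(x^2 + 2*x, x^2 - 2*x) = x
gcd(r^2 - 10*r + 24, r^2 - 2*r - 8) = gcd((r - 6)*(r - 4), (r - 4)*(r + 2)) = r - 4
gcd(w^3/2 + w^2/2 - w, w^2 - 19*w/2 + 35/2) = 1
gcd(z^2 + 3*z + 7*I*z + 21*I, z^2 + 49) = z + 7*I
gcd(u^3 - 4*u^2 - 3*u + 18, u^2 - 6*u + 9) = u^2 - 6*u + 9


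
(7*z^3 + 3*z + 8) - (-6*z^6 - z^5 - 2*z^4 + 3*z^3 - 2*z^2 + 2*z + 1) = 6*z^6 + z^5 + 2*z^4 + 4*z^3 + 2*z^2 + z + 7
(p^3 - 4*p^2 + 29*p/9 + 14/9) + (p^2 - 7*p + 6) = p^3 - 3*p^2 - 34*p/9 + 68/9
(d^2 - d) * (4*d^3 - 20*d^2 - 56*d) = 4*d^5 - 24*d^4 - 36*d^3 + 56*d^2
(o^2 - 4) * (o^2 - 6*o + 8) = o^4 - 6*o^3 + 4*o^2 + 24*o - 32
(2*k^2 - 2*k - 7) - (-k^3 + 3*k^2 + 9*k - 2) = k^3 - k^2 - 11*k - 5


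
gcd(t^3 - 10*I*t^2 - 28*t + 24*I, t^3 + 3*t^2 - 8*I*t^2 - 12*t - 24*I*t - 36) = t^2 - 8*I*t - 12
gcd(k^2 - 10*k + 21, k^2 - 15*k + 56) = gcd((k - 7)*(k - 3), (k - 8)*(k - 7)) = k - 7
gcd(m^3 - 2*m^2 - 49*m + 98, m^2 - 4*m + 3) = 1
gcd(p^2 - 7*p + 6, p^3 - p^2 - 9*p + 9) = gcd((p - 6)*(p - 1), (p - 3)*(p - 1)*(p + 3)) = p - 1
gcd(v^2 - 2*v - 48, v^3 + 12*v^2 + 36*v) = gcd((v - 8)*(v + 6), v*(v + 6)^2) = v + 6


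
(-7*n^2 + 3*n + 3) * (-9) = 63*n^2 - 27*n - 27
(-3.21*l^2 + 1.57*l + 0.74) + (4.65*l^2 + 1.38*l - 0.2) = 1.44*l^2 + 2.95*l + 0.54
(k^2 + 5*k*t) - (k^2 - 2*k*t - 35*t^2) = 7*k*t + 35*t^2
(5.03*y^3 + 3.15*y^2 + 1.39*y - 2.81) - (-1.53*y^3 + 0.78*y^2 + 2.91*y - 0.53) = 6.56*y^3 + 2.37*y^2 - 1.52*y - 2.28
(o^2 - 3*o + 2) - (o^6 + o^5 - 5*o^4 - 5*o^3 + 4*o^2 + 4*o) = -o^6 - o^5 + 5*o^4 + 5*o^3 - 3*o^2 - 7*o + 2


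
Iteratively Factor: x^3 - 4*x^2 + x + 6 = (x - 2)*(x^2 - 2*x - 3) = (x - 3)*(x - 2)*(x + 1)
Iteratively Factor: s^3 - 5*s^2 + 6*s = (s - 3)*(s^2 - 2*s) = (s - 3)*(s - 2)*(s)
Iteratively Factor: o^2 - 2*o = (o)*(o - 2)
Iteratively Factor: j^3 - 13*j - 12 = (j + 3)*(j^2 - 3*j - 4) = (j - 4)*(j + 3)*(j + 1)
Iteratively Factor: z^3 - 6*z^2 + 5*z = (z - 1)*(z^2 - 5*z) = (z - 5)*(z - 1)*(z)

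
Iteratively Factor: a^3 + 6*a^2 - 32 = (a + 4)*(a^2 + 2*a - 8) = (a + 4)^2*(a - 2)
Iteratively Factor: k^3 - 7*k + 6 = (k - 2)*(k^2 + 2*k - 3) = (k - 2)*(k + 3)*(k - 1)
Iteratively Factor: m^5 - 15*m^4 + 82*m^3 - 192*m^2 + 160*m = (m - 2)*(m^4 - 13*m^3 + 56*m^2 - 80*m) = (m - 5)*(m - 2)*(m^3 - 8*m^2 + 16*m) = (m - 5)*(m - 4)*(m - 2)*(m^2 - 4*m) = (m - 5)*(m - 4)^2*(m - 2)*(m)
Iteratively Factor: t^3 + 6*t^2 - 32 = (t - 2)*(t^2 + 8*t + 16) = (t - 2)*(t + 4)*(t + 4)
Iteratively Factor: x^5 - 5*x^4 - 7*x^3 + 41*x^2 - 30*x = (x - 5)*(x^4 - 7*x^2 + 6*x) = (x - 5)*(x - 2)*(x^3 + 2*x^2 - 3*x) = (x - 5)*(x - 2)*(x - 1)*(x^2 + 3*x) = (x - 5)*(x - 2)*(x - 1)*(x + 3)*(x)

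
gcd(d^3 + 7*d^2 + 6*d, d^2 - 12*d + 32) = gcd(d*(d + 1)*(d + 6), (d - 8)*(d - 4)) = 1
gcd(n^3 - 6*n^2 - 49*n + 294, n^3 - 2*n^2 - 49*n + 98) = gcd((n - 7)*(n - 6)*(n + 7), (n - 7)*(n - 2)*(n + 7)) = n^2 - 49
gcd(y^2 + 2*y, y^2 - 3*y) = y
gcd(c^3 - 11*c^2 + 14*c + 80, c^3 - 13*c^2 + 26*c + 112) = c^2 - 6*c - 16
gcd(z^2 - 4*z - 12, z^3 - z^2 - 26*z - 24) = z - 6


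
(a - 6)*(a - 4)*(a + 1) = a^3 - 9*a^2 + 14*a + 24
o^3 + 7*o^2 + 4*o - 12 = (o - 1)*(o + 2)*(o + 6)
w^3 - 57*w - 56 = (w - 8)*(w + 1)*(w + 7)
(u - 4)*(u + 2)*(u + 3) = u^3 + u^2 - 14*u - 24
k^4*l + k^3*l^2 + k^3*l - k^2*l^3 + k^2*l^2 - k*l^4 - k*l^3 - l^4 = (k - l)*(k + l)^2*(k*l + l)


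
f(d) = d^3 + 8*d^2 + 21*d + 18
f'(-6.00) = 33.00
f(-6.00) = -36.00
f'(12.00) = 645.00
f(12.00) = 3150.00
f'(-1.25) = 5.69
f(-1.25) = 2.30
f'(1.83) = 60.33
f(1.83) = 89.35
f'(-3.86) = 3.94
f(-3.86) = -1.38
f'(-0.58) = 12.73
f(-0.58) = 8.32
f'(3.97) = 131.80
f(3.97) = 290.03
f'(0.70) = 33.67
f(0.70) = 36.96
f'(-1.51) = 3.68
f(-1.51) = 1.09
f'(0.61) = 31.88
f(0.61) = 34.01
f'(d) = 3*d^2 + 16*d + 21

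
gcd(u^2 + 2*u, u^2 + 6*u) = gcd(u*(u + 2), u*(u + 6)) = u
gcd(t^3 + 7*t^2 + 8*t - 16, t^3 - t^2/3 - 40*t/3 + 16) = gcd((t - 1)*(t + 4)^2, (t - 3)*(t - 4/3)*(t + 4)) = t + 4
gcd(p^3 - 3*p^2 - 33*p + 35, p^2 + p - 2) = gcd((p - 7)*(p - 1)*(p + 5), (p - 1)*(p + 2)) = p - 1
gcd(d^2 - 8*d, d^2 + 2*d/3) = d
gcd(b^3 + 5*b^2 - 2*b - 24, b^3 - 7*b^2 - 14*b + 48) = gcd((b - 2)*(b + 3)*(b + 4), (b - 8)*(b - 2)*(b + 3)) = b^2 + b - 6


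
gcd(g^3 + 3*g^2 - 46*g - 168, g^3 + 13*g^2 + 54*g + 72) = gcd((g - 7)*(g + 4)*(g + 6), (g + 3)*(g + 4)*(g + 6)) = g^2 + 10*g + 24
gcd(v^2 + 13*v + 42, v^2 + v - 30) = v + 6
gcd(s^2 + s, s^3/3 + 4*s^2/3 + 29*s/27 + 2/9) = 1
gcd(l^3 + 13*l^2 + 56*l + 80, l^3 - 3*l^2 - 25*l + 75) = l + 5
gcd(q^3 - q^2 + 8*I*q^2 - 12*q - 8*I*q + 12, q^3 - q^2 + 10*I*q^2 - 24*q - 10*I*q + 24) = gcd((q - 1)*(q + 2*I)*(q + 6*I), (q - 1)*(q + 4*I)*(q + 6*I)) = q^2 + q*(-1 + 6*I) - 6*I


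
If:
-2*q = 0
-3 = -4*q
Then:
No Solution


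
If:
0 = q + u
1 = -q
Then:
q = -1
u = 1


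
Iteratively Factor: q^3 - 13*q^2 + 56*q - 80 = (q - 4)*(q^2 - 9*q + 20) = (q - 4)^2*(q - 5)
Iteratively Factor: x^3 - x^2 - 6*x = (x)*(x^2 - x - 6) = x*(x - 3)*(x + 2)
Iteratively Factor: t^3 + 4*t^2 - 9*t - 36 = (t - 3)*(t^2 + 7*t + 12) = (t - 3)*(t + 4)*(t + 3)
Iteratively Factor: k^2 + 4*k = (k + 4)*(k)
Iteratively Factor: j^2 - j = (j - 1)*(j)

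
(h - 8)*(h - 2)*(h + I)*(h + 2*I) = h^4 - 10*h^3 + 3*I*h^3 + 14*h^2 - 30*I*h^2 + 20*h + 48*I*h - 32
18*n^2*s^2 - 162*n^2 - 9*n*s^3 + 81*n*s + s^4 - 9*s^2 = (-6*n + s)*(-3*n + s)*(s - 3)*(s + 3)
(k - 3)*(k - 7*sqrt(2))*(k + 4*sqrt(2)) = k^3 - 3*sqrt(2)*k^2 - 3*k^2 - 56*k + 9*sqrt(2)*k + 168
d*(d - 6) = d^2 - 6*d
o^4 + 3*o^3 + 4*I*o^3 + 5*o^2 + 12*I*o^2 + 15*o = o*(o + 3)*(o - I)*(o + 5*I)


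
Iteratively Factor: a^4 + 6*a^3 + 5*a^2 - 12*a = (a + 4)*(a^3 + 2*a^2 - 3*a) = (a - 1)*(a + 4)*(a^2 + 3*a) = a*(a - 1)*(a + 4)*(a + 3)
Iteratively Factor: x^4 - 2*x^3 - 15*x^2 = (x)*(x^3 - 2*x^2 - 15*x) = x*(x - 5)*(x^2 + 3*x) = x*(x - 5)*(x + 3)*(x)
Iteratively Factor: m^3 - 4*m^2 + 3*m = (m - 1)*(m^2 - 3*m) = m*(m - 1)*(m - 3)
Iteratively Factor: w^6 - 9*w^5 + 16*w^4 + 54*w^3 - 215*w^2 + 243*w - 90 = (w - 1)*(w^5 - 8*w^4 + 8*w^3 + 62*w^2 - 153*w + 90) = (w - 1)*(w + 3)*(w^4 - 11*w^3 + 41*w^2 - 61*w + 30) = (w - 1)^2*(w + 3)*(w^3 - 10*w^2 + 31*w - 30) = (w - 5)*(w - 1)^2*(w + 3)*(w^2 - 5*w + 6) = (w - 5)*(w - 3)*(w - 1)^2*(w + 3)*(w - 2)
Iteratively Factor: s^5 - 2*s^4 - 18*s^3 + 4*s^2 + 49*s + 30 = (s + 1)*(s^4 - 3*s^3 - 15*s^2 + 19*s + 30) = (s + 1)^2*(s^3 - 4*s^2 - 11*s + 30) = (s - 5)*(s + 1)^2*(s^2 + s - 6) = (s - 5)*(s - 2)*(s + 1)^2*(s + 3)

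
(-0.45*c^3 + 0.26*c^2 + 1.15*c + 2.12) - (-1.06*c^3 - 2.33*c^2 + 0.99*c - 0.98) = 0.61*c^3 + 2.59*c^2 + 0.16*c + 3.1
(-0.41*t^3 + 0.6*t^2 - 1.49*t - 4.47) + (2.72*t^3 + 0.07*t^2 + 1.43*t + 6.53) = 2.31*t^3 + 0.67*t^2 - 0.0600000000000001*t + 2.06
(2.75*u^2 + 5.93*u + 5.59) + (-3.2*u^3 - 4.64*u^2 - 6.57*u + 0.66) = -3.2*u^3 - 1.89*u^2 - 0.640000000000001*u + 6.25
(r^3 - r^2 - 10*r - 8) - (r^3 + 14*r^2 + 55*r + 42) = -15*r^2 - 65*r - 50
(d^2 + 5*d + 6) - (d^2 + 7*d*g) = -7*d*g + 5*d + 6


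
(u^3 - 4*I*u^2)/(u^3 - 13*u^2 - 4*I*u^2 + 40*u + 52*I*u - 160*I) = u^2/(u^2 - 13*u + 40)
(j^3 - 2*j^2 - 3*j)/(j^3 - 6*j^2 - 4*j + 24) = j*(j^2 - 2*j - 3)/(j^3 - 6*j^2 - 4*j + 24)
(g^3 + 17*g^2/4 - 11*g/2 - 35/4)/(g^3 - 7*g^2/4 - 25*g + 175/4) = (g + 1)/(g - 5)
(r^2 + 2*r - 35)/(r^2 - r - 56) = (r - 5)/(r - 8)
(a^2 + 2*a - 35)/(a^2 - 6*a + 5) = (a + 7)/(a - 1)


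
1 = 1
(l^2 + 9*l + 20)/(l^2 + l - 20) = (l + 4)/(l - 4)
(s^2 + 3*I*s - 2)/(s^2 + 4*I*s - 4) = (s + I)/(s + 2*I)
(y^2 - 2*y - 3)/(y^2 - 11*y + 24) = (y + 1)/(y - 8)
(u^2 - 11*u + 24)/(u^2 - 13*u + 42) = (u^2 - 11*u + 24)/(u^2 - 13*u + 42)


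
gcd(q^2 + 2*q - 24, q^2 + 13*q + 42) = q + 6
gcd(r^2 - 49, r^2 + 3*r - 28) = r + 7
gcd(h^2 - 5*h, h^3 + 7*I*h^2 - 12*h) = h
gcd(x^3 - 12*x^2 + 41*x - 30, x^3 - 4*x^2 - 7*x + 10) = x^2 - 6*x + 5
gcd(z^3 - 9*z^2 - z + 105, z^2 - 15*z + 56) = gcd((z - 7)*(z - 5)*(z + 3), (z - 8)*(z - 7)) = z - 7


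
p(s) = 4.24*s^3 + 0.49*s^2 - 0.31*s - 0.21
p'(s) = 12.72*s^2 + 0.98*s - 0.31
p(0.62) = 0.80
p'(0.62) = 5.19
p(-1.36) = -9.55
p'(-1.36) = 21.88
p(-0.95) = -3.11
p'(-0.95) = 10.24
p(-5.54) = -704.39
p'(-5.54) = 384.66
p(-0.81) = -1.89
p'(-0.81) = 7.24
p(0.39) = -0.00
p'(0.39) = 2.01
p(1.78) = 24.70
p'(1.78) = 41.74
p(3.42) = 174.07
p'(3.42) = 151.82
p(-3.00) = -109.35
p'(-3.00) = 111.23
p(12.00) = 7393.35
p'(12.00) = 1843.13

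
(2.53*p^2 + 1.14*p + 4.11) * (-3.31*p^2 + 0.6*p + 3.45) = -8.3743*p^4 - 2.2554*p^3 - 4.1916*p^2 + 6.399*p + 14.1795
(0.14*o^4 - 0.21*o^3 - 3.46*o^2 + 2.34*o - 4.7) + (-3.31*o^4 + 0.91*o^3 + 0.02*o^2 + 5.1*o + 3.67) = -3.17*o^4 + 0.7*o^3 - 3.44*o^2 + 7.44*o - 1.03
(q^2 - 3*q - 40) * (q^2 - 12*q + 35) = q^4 - 15*q^3 + 31*q^2 + 375*q - 1400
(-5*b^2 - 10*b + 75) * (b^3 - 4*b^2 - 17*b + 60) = -5*b^5 + 10*b^4 + 200*b^3 - 430*b^2 - 1875*b + 4500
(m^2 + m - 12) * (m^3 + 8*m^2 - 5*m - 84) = m^5 + 9*m^4 - 9*m^3 - 185*m^2 - 24*m + 1008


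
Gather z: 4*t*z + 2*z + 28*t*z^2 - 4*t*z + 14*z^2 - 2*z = z^2*(28*t + 14)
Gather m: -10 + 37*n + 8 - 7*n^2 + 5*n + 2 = -7*n^2 + 42*n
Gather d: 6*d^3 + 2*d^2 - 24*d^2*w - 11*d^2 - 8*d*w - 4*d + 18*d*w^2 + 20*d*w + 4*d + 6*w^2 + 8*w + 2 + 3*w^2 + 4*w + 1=6*d^3 + d^2*(-24*w - 9) + d*(18*w^2 + 12*w) + 9*w^2 + 12*w + 3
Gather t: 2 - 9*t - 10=-9*t - 8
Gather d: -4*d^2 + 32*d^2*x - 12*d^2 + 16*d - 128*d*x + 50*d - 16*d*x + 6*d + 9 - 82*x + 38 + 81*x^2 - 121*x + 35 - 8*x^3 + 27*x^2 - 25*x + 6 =d^2*(32*x - 16) + d*(72 - 144*x) - 8*x^3 + 108*x^2 - 228*x + 88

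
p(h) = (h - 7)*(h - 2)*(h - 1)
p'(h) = (h - 7)*(h - 2) + (h - 7)*(h - 1) + (h - 2)*(h - 1) = 3*h^2 - 20*h + 23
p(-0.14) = -17.42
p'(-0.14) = 25.86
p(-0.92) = -44.40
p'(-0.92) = 43.94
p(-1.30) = -63.00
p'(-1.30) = 54.07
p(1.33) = 1.25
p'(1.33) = 1.71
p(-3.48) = -257.29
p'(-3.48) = 128.93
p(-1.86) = -97.81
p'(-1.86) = 70.58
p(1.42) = 1.36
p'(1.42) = 0.65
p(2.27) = -1.62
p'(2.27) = -6.94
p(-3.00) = -200.00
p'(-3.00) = 110.00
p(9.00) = 112.00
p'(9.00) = 86.00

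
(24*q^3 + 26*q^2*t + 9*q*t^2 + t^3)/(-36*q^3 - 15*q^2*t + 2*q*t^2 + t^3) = (-8*q^2 - 6*q*t - t^2)/(12*q^2 + q*t - t^2)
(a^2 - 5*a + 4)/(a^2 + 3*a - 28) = (a - 1)/(a + 7)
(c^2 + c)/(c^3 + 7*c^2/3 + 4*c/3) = 3/(3*c + 4)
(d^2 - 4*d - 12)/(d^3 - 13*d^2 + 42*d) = (d + 2)/(d*(d - 7))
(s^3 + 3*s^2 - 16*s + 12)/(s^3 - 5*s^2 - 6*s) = (-s^3 - 3*s^2 + 16*s - 12)/(s*(-s^2 + 5*s + 6))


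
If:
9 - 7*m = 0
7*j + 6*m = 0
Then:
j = -54/49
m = 9/7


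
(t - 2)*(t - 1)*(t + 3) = t^3 - 7*t + 6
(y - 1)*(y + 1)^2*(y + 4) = y^4 + 5*y^3 + 3*y^2 - 5*y - 4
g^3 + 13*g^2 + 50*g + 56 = (g + 2)*(g + 4)*(g + 7)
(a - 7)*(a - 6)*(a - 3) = a^3 - 16*a^2 + 81*a - 126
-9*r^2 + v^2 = (-3*r + v)*(3*r + v)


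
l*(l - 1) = l^2 - l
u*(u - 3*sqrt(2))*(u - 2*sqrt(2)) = u^3 - 5*sqrt(2)*u^2 + 12*u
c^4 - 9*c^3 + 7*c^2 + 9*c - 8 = (c - 8)*(c - 1)^2*(c + 1)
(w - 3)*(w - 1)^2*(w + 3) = w^4 - 2*w^3 - 8*w^2 + 18*w - 9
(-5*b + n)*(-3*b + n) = 15*b^2 - 8*b*n + n^2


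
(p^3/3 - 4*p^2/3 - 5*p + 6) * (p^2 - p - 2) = p^5/3 - 5*p^4/3 - 13*p^3/3 + 41*p^2/3 + 4*p - 12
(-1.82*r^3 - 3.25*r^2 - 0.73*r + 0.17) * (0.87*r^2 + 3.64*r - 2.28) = -1.5834*r^5 - 9.4523*r^4 - 8.3155*r^3 + 4.9007*r^2 + 2.2832*r - 0.3876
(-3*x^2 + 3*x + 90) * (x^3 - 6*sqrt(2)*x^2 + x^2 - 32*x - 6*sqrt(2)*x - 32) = -3*x^5 + 18*sqrt(2)*x^4 + 189*x^3 - 558*sqrt(2)*x^2 + 90*x^2 - 2976*x - 540*sqrt(2)*x - 2880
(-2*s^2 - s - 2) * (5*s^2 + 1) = -10*s^4 - 5*s^3 - 12*s^2 - s - 2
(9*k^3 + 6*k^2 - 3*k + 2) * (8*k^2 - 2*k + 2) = 72*k^5 + 30*k^4 - 18*k^3 + 34*k^2 - 10*k + 4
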